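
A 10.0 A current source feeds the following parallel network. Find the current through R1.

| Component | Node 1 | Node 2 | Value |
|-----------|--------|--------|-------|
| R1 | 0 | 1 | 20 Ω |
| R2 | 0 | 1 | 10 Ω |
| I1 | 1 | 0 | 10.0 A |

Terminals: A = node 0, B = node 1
All resistors sit directly between nodes 0 and 1, so they are in parallel and share one voltage V; the full source current 10 A splits among them.
1/R_par = 1/20 + 1/10 = 0.15 S  =>  R_par = 6.667 Ω
V = I × R_par = 10 × 6.667 = 66.67 V
I_R1 = V/R1 = 66.67/20 = 3.333 A

Final answer: 3.333 A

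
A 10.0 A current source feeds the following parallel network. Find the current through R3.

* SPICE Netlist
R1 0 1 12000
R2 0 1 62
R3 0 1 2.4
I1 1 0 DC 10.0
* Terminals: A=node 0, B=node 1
All resistors sit directly between nodes 0 and 1, so they are in parallel and share one voltage V; the full source current 10 A splits among them.
1/R_par = 1/12000 + 1/62 + 1/2.4 = 0.4329 S  =>  R_par = 2.31 Ω
V = I × R_par = 10 × 2.31 = 23.1 V
I_R3 = V/R3 = 23.1/2.4 = 9.625 A

Final answer: 9.625 A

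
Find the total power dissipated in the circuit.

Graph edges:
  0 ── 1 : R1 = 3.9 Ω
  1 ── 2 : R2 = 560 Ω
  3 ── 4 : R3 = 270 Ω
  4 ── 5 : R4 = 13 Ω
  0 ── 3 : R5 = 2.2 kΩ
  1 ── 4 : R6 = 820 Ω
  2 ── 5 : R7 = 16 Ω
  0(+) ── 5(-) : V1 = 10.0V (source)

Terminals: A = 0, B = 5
Nodal analysis, taking node 5 as the 0 V reference.
Source V1 fixes V_0 = 10 V.
KCL at each unknown node (sum of currents leaving = 0; resistances in Ω):
  Node 1: (V_1 - 10)/3.9 + (V_1 - V_2)/560 + (V_1 - V_4)/820 = 0
  Node 2: (V_2 - V_1)/560 + (V_2 - 0)/16 = 0
  Node 3: (V_3 - V_4)/270 + (V_3 - 10)/2200 = 0
  Node 4: (V_4 - V_3)/270 + (V_4 - 0)/13 + (V_4 - V_1)/820 = 0
Collecting terms (coefficients in siemens):
  0.2594·V_1 - 0.001786·V_2 - 0.00122·V_4 = 2.564
  0.06429·V_2 - 0.001786·V_1 = 0
  0.004158·V_3 - 0.003704·V_4 = 0.004545
  0.08185·V_4 - 0.00122·V_1 - 0.003704·V_3 = 0
Solving these 4 simultaneous equations (Gaussian elimination) gives:
  V_1 = 9.887 V, V_2 = 0.2746 V, V_3 = 1.276 V, V_4 = 0.205 V
Power in each resistor, P = (ΔV)²/R:
  P_R1 = (10 - 9.887)²/3.9 = 0.003274 W
  P_R2 = (9.887 - 0.2746)²/560 = 0.165 W
  P_R3 = (1.276 - 0.205)²/270 = 0.004246 W
  P_R4 = (0.205 - 0)²/13 = 0.003234 W
  P_R5 = (10 - 1.276)²/2200 = 0.0346 W
  P_R6 = (9.887 - 0.205)²/820 = 0.1143 W
  P_R7 = (0.2746 - 0)²/16 = 0.004714 W
P_total = P_R1 + P_R2 + P_R3 + P_R4 + P_R5 + P_R6 + P_R7 = 0.3294 W

Final answer: 0.3294 W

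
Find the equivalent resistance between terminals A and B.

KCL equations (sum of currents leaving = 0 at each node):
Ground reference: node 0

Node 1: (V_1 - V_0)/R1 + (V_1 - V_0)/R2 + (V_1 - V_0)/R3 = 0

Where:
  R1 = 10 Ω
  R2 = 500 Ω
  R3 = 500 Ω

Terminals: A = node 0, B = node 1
Reduce the network between node 0 (A) and node 1 (B) by series/parallel combination:
  Rp1 = R1 ‖ R2 ‖ R3 (parallel, all between nodes 0 and 1) = 1/(1/10 + 1/500 + 1/500) = 9.615 Ω
R_eq = 9.615 Ω

Final answer: 9.615 Ω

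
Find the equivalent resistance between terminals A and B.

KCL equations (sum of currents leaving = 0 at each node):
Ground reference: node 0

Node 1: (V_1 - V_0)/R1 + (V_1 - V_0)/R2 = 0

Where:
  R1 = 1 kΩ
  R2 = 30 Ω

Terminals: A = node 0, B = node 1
Reduce the network between node 0 (A) and node 1 (B) by series/parallel combination:
  Rp1 = R1 ‖ R2 (parallel, both between nodes 0 and 1) = 1/(1/1000 + 1/30) = 29.13 Ω
R_eq = 29.13 Ω

Final answer: 29.13 Ω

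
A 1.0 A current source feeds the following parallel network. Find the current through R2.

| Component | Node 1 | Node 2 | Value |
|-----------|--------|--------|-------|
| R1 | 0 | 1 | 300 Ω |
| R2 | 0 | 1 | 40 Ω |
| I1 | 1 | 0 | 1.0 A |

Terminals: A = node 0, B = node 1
All resistors sit directly between nodes 0 and 1, so they are in parallel and share one voltage V; the full source current 1 A splits among them.
1/R_par = 1/300 + 1/40 = 0.02833 S  =>  R_par = 35.29 Ω
V = I × R_par = 1 × 35.29 = 35.29 V
I_R2 = V/R2 = 35.29/40 = 0.8824 A

Final answer: 0.8824 A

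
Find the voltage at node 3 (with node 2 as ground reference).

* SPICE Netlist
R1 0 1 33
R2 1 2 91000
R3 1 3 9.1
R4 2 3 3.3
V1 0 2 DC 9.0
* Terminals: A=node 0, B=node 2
Nodal analysis, taking node 2 as the 0 V reference.
Source V1 fixes V_0 = 9 V.
KCL at each unknown node (sum of currents leaving = 0; resistances in Ω):
  Node 1: (V_1 - 9)/33 + (V_1 - 0)/91000 + (V_1 - V_3)/9.1 = 0
  Node 3: (V_3 - V_1)/9.1 + (V_3 - 0)/3.3 = 0
Collecting terms (coefficients in siemens):
  0.1402·V_1 - 0.1099·V_3 = 0.2727
  0.4129·V_3 - 0.1099·V_1 = 0
Determinant D = (0.1402)(0.4129) - (-0.1099)(-0.1099) = 0.04582
V_1 = [(0.2727)(0.4129) - (-0.1099)(0)]/D = 2.458 V
V_3 = [(0.1402)(0) - (0.2727)(-0.1099)]/D = 0.6541 V
The requested potential is V_3 = 0.6541 V.

Final answer: V_3 = 0.6541 V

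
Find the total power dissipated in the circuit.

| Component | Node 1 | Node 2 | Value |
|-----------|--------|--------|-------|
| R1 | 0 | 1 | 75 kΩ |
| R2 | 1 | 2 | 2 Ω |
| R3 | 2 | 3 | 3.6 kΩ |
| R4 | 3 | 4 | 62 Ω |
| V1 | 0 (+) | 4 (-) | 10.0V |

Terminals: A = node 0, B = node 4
Nodal analysis, taking node 4 as the 0 V reference.
Source V1 fixes V_0 = 10 V.
KCL at each unknown node (sum of currents leaving = 0; resistances in Ω):
  Node 1: (V_1 - 10)/75000 + (V_1 - V_2)/2 = 0
  Node 2: (V_2 - V_1)/2 + (V_2 - V_3)/3600 = 0
  Node 3: (V_3 - V_2)/3600 + (V_3 - 0)/62 = 0
Collecting terms (coefficients in siemens):
  0.5·V_1 - 0.5·V_2 = 0.0001333
  0.5003·V_2 - 0.5·V_1 - 0.0002778·V_3 = 0
  0.01641·V_3 - 0.0002778·V_2 = 0
Solving these 3 simultaneous equations (Gaussian elimination) gives:
  V_1 = 0.4658 V, V_2 = 0.4655 V, V_3 = 0.007882 V
Power in each resistor, P = (ΔV)²/R:
  P_R1 = (10 - 0.4658)²/75000 = 0.001212 W
  P_R2 = (0.4658 - 0.4655)²/2 = 0.00000003232 W
  P_R3 = (0.4655 - 0.007882)²/3600 = 0.00005818 W
  P_R4 = (0.007882 - 0)²/62 = 0.000001002 W
P_total = P_R1 + P_R2 + P_R3 + P_R4 = 0.001271 W

Final answer: 0.001271 W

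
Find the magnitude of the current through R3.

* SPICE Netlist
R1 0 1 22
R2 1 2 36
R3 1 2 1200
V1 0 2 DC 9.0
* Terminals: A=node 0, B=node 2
Nodal analysis, taking node 2 as the 0 V reference.
Source V1 fixes V_0 = 9 V.
KCL at each unknown node (sum of currents leaving = 0; resistances in Ω):
  Node 1: (V_1 - 9)/22 + (V_1 - 0)/36 + (V_1 - 0)/1200 = 0
Collecting terms: 0.07407 × V_1 = 0.4091  =>  V_1 = 5.523 V
I_R3 = (V_1 - V_2)/R3 = (5.523 - 0)/1200 = 0.004603 A
|I_R3| = 0.004603 A

Final answer: |I_R3| = 0.004603 A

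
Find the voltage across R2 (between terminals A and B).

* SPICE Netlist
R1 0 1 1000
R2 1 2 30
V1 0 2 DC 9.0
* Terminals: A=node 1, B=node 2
R1 and R2 are in series across V1 (node 0 → node 1 → node 2), and the output A–B is taken across R2, so this is a voltage divider.
Series current: I = V1/(R1 + R2) = 9/(1000 + 30) = 9/1030 = 0.008738 A
V_R2 = I × R2 = V1 × R2/(R1 + R2) = 9 × 30/1030 = 0.2621 V

Final answer: 0.2621 V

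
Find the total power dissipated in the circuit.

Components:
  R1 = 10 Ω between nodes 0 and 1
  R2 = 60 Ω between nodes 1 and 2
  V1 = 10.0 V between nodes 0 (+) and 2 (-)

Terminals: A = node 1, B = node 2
Nodal analysis, taking node 2 as the 0 V reference.
Source V1 fixes V_0 = 10 V.
KCL at each unknown node (sum of currents leaving = 0; resistances in Ω):
  Node 1: (V_1 - 10)/10 + (V_1 - 0)/60 = 0
Collecting terms: 0.1167 × V_1 = 1  =>  V_1 = 8.571 V
Power in each resistor, P = (ΔV)²/R:
  P_R1 = (10 - 8.571)²/10 = 0.2041 W
  P_R2 = (8.571 - 0)²/60 = 1.224 W
P_total = P_R1 + P_R2 = 1.429 W

Final answer: 1.429 W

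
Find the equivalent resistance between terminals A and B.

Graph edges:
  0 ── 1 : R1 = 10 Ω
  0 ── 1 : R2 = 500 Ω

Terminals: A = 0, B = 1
Reduce the network between node 0 (A) and node 1 (B) by series/parallel combination:
  Rp1 = R1 ‖ R2 (parallel, both between nodes 0 and 1) = 1/(1/10 + 1/500) = 9.804 Ω
R_eq = 9.804 Ω

Final answer: 9.804 Ω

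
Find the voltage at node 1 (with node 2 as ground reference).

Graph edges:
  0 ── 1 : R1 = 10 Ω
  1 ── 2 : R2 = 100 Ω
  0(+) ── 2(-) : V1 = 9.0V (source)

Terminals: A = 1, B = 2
Nodal analysis, taking node 2 as the 0 V reference.
Source V1 fixes V_0 = 9 V.
KCL at each unknown node (sum of currents leaving = 0; resistances in Ω):
  Node 1: (V_1 - 9)/10 + (V_1 - 0)/100 = 0
Collecting terms: 0.11 × V_1 = 0.9  =>  V_1 = 8.182 V
The requested potential is V_1 = 8.182 V.

Final answer: V_1 = 8.182 V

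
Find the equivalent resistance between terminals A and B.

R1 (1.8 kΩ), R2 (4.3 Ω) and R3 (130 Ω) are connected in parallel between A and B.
Reduce the network between node 0 (A) and node 1 (B) by series/parallel combination:
  Rp1 = R1 ‖ R2 ‖ R3 (parallel, all between nodes 0 and 1) = 1/(1/1800 + 1/4.3 + 1/130) = 4.153 Ω
R_eq = 4.153 Ω

Final answer: 4.153 Ω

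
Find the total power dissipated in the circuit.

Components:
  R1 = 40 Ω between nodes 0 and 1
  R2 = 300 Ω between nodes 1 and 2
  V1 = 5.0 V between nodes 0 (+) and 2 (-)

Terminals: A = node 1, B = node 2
Nodal analysis, taking node 2 as the 0 V reference.
Source V1 fixes V_0 = 5 V.
KCL at each unknown node (sum of currents leaving = 0; resistances in Ω):
  Node 1: (V_1 - 5)/40 + (V_1 - 0)/300 = 0
Collecting terms: 0.02833 × V_1 = 0.125  =>  V_1 = 4.412 V
Power in each resistor, P = (ΔV)²/R:
  P_R1 = (5 - 4.412)²/40 = 0.008651 W
  P_R2 = (4.412 - 0)²/300 = 0.06488 W
P_total = P_R1 + P_R2 = 0.07353 W

Final answer: 0.07353 W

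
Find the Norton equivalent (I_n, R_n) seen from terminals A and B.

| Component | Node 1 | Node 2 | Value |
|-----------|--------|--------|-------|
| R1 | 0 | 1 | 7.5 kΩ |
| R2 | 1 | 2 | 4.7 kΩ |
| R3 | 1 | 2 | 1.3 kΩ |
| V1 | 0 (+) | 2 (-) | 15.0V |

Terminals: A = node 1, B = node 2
Find the Thévenin equivalent first; then I_n = V_th/R_th and R_n = R_th.
Step 1 — V_th is the open-circuit voltage V_A - V_B (nothing connected across the terminals).
Nodal analysis, taking node 2 as the 0 V reference.
Source V1 fixes V_0 = 15 V.
KCL at each unknown node (sum of currents leaving = 0; resistances in Ω):
  Node 1: (V_1 - 15)/7500 + (V_1 - 0)/4700 + (V_1 - 0)/1300 = 0
Collecting terms: 0.001115 × V_1 = 0.002  =>  V_1 = 1.793 V
V_th = V_1 - V_2 = 1.793 - 0 = 1.793 V
Step 2 — R_th: zero the source — replace V1 by a short circuit (node 2 merges into node 0) — and find the resistance seen between A (node 1) and B (node 0).
Reduce the network between node 1 (A) and node 0 (B) by series/parallel combination:
  Rp1 = R1 ‖ R2 ‖ R3 (parallel, all between nodes 0 and 1) = 1/(1/7500 + 1/4700 + 1/1300) = 896.6 Ω
R_th = 896.6 Ω
I_n = V_th/R_th = 1.793/896.6 = 0.002 A, and R_n = R_th = 896.6 Ω

Final answer: I_n = 0.002 A, R_n = 896.6 Ω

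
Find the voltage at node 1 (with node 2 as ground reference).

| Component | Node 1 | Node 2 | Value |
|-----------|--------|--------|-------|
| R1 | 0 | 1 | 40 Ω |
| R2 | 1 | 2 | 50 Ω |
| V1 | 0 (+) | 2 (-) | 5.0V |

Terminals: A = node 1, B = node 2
Nodal analysis, taking node 2 as the 0 V reference.
Source V1 fixes V_0 = 5 V.
KCL at each unknown node (sum of currents leaving = 0; resistances in Ω):
  Node 1: (V_1 - 5)/40 + (V_1 - 0)/50 = 0
Collecting terms: 0.045 × V_1 = 0.125  =>  V_1 = 2.778 V
The requested potential is V_1 = 2.778 V.

Final answer: V_1 = 2.778 V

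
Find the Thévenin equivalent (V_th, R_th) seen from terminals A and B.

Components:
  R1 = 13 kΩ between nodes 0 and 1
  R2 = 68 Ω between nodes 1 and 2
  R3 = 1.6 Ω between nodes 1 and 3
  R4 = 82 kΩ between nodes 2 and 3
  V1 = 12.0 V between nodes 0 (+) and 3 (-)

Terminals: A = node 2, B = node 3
Step 1 — V_th is the open-circuit voltage V_A - V_B (nothing connected across the terminals).
Nodal analysis, taking node 3 as the 0 V reference.
Source V1 fixes V_0 = 12 V.
KCL at each unknown node (sum of currents leaving = 0; resistances in Ω):
  Node 1: (V_1 - 12)/13000 + (V_1 - V_2)/68 + (V_1 - 0)/1.6 = 0
  Node 2: (V_2 - V_1)/68 + (V_2 - 0)/82000 = 0
Collecting terms (coefficients in siemens):
  0.6398·V_1 - 0.01471·V_2 = 0.0009231
  0.01472·V_2 - 0.01471·V_1 = 0
Determinant D = (0.6398)(0.01472) - (-0.01471)(-0.01471) = 0.0092
V_1 = [(0.0009231)(0.01472) - (-0.01471)(0)]/D = 0.001477 V
V_2 = [(0.6398)(0) - (0.0009231)(-0.01471)]/D = 0.001475 V
V_th = V_2 - V_3 = 0.001475 - 0 = 0.001475 V
Step 2 — R_th: zero the source — replace V1 by a short circuit (node 3 merges into node 0) — and find the resistance seen between A (node 2) and B (node 0).
Reduce the network between node 2 (A) and node 0 (B) by series/parallel combination:
  Rp1 = R1 ‖ R3 (parallel, both between nodes 0 and 1) = 1/(1/13000 + 1/1.6) = 1.6 Ω
  Rs1 = R2 + Rp1 (series, joined only at node 1) = 68 + 1.6 = 69.6 Ω
  Rp2 = R4 ‖ Rs1 (parallel, both between nodes 0 and 2) = 1/(1/82000 + 1/69.6) = 69.54 Ω
R_th = 69.54 Ω

Final answer: V_th = 0.001475 V, R_th = 69.54 Ω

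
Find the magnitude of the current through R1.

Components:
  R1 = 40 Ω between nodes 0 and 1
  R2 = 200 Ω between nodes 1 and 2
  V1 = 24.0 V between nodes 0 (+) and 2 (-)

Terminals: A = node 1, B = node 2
Nodal analysis, taking node 2 as the 0 V reference.
Source V1 fixes V_0 = 24 V.
KCL at each unknown node (sum of currents leaving = 0; resistances in Ω):
  Node 1: (V_1 - 24)/40 + (V_1 - 0)/200 = 0
Collecting terms: 0.03 × V_1 = 0.6  =>  V_1 = 20 V
I_R1 = (V_0 - V_1)/R1 = (24 - 20)/40 = 0.1 A
|I_R1| = 0.1 A

Final answer: |I_R1| = 0.1 A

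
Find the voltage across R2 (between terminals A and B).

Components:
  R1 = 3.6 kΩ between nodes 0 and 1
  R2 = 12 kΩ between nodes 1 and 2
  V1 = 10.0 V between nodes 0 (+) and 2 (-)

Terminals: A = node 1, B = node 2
R1 and R2 are in series across V1 (node 0 → node 1 → node 2), and the output A–B is taken across R2, so this is a voltage divider.
Series current: I = V1/(R1 + R2) = 10/(3600 + 12000) = 10/15600 = 0.000641 A
V_R2 = I × R2 = V1 × R2/(R1 + R2) = 10 × 12000/15600 = 7.692 V

Final answer: 7.692 V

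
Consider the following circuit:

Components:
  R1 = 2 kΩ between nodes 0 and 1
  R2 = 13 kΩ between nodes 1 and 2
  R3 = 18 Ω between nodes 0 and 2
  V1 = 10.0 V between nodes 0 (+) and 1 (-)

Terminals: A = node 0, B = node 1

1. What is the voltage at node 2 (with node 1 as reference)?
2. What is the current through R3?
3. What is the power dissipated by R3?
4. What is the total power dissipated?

Nodal analysis, taking node 1 as the 0 V reference.
Source V1 fixes V_0 = 10 V.
KCL at each unknown node (sum of currents leaving = 0; resistances in Ω):
  Node 2: (V_2 - 0)/13000 + (V_2 - 10)/18 = 0
Collecting terms: 0.05563 × V_2 = 0.5556  =>  V_2 = 9.986 V
Part 1:
  Read off the nodal solution: V_2 = 9.986 V
Part 2:
  I_R3 = (V_0 - V_2)/R3 = (10 - 9.986)/18 = 0.0007682 A
  Magnitude: I_R3 = 0.0007682 A
Part 3:
  I_R3 = (V_0 - V_2)/R3 = (10 - 9.986)/18 = 0.0007682 A
  P_R3 = I_R3² × R3 = (0.0007682)² × 18 = 0.00001062 W
Part 4:
  Power in each resistor, P = (ΔV)²/R:
    P_R1 = (10 - 0)²/2000 = 0.05 W
    P_R2 = (0 - 9.986)²/13000 = 0.007671 W
    P_R3 = (10 - 9.986)²/18 = 0.00001062 W
  P_total = P_R1 + P_R2 + P_R3 = 0.05768 W

Final answers:
1. V_2 = 9.986 V
2. I_R3 = 0.0007682 A
3. P_R3 = 1.062e-05 W
4. P_total = 0.05768 W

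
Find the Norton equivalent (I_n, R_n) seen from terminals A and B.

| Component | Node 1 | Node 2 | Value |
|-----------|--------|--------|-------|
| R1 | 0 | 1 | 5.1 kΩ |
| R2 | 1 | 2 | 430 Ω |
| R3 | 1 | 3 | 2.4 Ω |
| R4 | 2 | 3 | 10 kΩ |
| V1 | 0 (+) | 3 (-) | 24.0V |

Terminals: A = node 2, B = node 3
Find the Thévenin equivalent first; then I_n = V_th/R_th and R_n = R_th.
Step 1 — V_th is the open-circuit voltage V_A - V_B (nothing connected across the terminals).
Nodal analysis, taking node 3 as the 0 V reference.
Source V1 fixes V_0 = 24 V.
KCL at each unknown node (sum of currents leaving = 0; resistances in Ω):
  Node 1: (V_1 - 24)/5100 + (V_1 - V_2)/430 + (V_1 - 0)/2.4 = 0
  Node 2: (V_2 - V_1)/430 + (V_2 - 0)/10000 = 0
Collecting terms (coefficients in siemens):
  0.4192·V_1 - 0.002326·V_2 = 0.004706
  0.002426·V_2 - 0.002326·V_1 = 0
Determinant D = (0.4192)(0.002426) - (-0.002326)(-0.002326) = 0.001011
V_1 = [(0.004706)(0.002426) - (-0.002326)(0)]/D = 0.01129 V
V_2 = [(0.4192)(0) - (0.004706)(-0.002326)]/D = 0.01082 V
V_th = V_2 - V_3 = 0.01082 - 0 = 0.01082 V
Step 2 — R_th: zero the source — replace V1 by a short circuit (node 3 merges into node 0) — and find the resistance seen between A (node 2) and B (node 0).
Reduce the network between node 2 (A) and node 0 (B) by series/parallel combination:
  Rp1 = R1 ‖ R3 (parallel, both between nodes 0 and 1) = 1/(1/5100 + 1/2.4) = 2.399 Ω
  Rs1 = R2 + Rp1 (series, joined only at node 1) = 430 + 2.399 = 432.4 Ω
  Rp2 = R4 ‖ Rs1 (parallel, both between nodes 0 and 2) = 1/(1/10000 + 1/432.4) = 414.5 Ω
R_th = 414.5 Ω
I_n = V_th/R_th = 0.01082/414.5 = 0.00002611 A, and R_n = R_th = 414.5 Ω

Final answer: I_n = 2.611e-05 A, R_n = 414.5 Ω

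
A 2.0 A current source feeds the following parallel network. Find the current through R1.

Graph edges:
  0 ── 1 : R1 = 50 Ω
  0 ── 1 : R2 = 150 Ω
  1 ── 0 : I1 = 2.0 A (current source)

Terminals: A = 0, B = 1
All resistors sit directly between nodes 0 and 1, so they are in parallel and share one voltage V; the full source current 2 A splits among them.
1/R_par = 1/50 + 1/150 = 0.02667 S  =>  R_par = 37.5 Ω
V = I × R_par = 2 × 37.5 = 75 V
I_R1 = V/R1 = 75/50 = 1.5 A

Final answer: 1.5 A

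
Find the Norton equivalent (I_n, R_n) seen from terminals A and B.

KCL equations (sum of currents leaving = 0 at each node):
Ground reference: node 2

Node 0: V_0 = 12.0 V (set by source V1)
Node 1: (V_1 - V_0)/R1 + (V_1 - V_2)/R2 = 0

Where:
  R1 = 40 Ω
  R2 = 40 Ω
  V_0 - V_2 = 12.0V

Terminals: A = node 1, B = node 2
Find the Thévenin equivalent first; then I_n = V_th/R_th and R_n = R_th.
Step 1 — V_th is the open-circuit voltage V_A - V_B (nothing connected across the terminals).
Nodal analysis, taking node 2 as the 0 V reference.
Source V1 fixes V_0 = 12 V.
KCL at each unknown node (sum of currents leaving = 0; resistances in Ω):
  Node 1: (V_1 - 12)/40 + (V_1 - 0)/40 = 0
Collecting terms: 0.05 × V_1 = 0.3  =>  V_1 = 6 V
V_th = V_1 - V_2 = 6 - 0 = 6 V
Step 2 — R_th: zero the source — replace V1 by a short circuit (node 2 merges into node 0) — and find the resistance seen between A (node 1) and B (node 0).
Reduce the network between node 1 (A) and node 0 (B) by series/parallel combination:
  Rp1 = R1 ‖ R2 (parallel, both between nodes 0 and 1) = 1/(1/40 + 1/40) = 20 Ω
R_th = 20 Ω
I_n = V_th/R_th = 6/20 = 0.3 A, and R_n = R_th = 20 Ω

Final answer: I_n = 0.3 A, R_n = 20 Ω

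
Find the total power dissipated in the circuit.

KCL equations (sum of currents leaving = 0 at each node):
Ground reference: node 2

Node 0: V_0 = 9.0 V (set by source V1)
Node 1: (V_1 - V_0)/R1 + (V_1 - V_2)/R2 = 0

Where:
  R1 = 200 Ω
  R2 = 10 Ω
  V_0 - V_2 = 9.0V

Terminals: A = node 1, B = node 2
Nodal analysis, taking node 2 as the 0 V reference.
Source V1 fixes V_0 = 9 V.
KCL at each unknown node (sum of currents leaving = 0; resistances in Ω):
  Node 1: (V_1 - 9)/200 + (V_1 - 0)/10 = 0
Collecting terms: 0.105 × V_1 = 0.045  =>  V_1 = 0.4286 V
Power in each resistor, P = (ΔV)²/R:
  P_R1 = (9 - 0.4286)²/200 = 0.3673 W
  P_R2 = (0.4286 - 0)²/10 = 0.01837 W
P_total = P_R1 + P_R2 = 0.3857 W

Final answer: 0.3857 W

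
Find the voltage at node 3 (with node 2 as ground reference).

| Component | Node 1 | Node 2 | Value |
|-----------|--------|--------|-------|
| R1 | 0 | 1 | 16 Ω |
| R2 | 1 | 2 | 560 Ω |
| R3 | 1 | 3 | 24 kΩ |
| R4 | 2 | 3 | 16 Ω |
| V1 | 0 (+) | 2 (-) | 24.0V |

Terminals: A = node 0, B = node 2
Nodal analysis, taking node 2 as the 0 V reference.
Source V1 fixes V_0 = 24 V.
KCL at each unknown node (sum of currents leaving = 0; resistances in Ω):
  Node 1: (V_1 - 24)/16 + (V_1 - 0)/560 + (V_1 - V_3)/24000 = 0
  Node 3: (V_3 - V_1)/24000 + (V_3 - 0)/16 = 0
Collecting terms (coefficients in siemens):
  0.06433·V_1 - 0.00004167·V_3 = 1.5
  0.06254·V_3 - 0.00004167·V_1 = 0
Determinant D = (0.06433)(0.06254) - (-0.00004167)(-0.00004167) = 0.004023
V_1 = [(1.5)(0.06254) - (-0.00004167)(0)]/D = 23.32 V
V_3 = [(0.06433)(0) - (1.5)(-0.00004167)]/D = 0.01554 V
The requested potential is V_3 = 0.01554 V.

Final answer: V_3 = 0.01554 V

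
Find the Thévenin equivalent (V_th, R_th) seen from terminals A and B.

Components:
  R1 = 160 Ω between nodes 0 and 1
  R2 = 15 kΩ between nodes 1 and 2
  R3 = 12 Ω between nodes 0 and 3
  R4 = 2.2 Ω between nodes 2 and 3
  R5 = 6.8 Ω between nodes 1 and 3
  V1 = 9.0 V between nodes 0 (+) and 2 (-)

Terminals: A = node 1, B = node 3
Step 1 — V_th is the open-circuit voltage V_A - V_B (nothing connected across the terminals).
Nodal analysis, taking node 2 as the 0 V reference.
Source V1 fixes V_0 = 9 V.
KCL at each unknown node (sum of currents leaving = 0; resistances in Ω):
  Node 1: (V_1 - 9)/160 + (V_1 - 0)/15000 + (V_1 - V_3)/6.8 = 0
  Node 3: (V_3 - 9)/12 + (V_3 - 0)/2.2 + (V_3 - V_1)/6.8 = 0
Collecting terms (coefficients in siemens):
  0.1534·V_1 - 0.1471·V_3 = 0.05625
  0.6849·V_3 - 0.1471·V_1 = 0.75
Determinant D = (0.1534)(0.6849) - (-0.1471)(-0.1471) = 0.08343
V_1 = [(0.05625)(0.6849) - (-0.1471)(0.75)]/D = 1.784 V
V_3 = [(0.1534)(0.75) - (0.05625)(-0.1471)]/D = 1.478 V
V_th = V_1 - V_3 = 1.784 - 1.478 = 0.3059 V
Step 2 — R_th: zero the source — replace V1 by a short circuit (node 2 merges into node 0) — and find the resistance seen between A (node 1) and B (node 3).
Reduce the network between node 1 (A) and node 3 (B) by series/parallel combination:
  Rp1 = R1 ‖ R2 (parallel, both between nodes 0 and 1) = 1/(1/160 + 1/15000) = 158.3 Ω
  Rp2 = R3 ‖ R4 (parallel, both between nodes 0 and 3) = 1/(1/12 + 1/2.2) = 1.859 Ω
  Rs1 = Rp1 + Rp2 (series, joined only at node 0) = 158.3 + 1.859 = 160.2 Ω
  Rp3 = R5 ‖ Rs1 (parallel, both between nodes 1 and 3) = 1/(1/6.8 + 1/160.2) = 6.523 Ω
R_th = 6.523 Ω

Final answer: V_th = 0.3059 V, R_th = 6.523 Ω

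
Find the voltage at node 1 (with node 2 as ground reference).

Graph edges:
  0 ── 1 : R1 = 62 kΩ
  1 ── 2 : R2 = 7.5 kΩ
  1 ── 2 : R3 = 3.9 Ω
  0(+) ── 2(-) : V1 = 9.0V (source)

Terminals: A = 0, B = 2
Nodal analysis, taking node 2 as the 0 V reference.
Source V1 fixes V_0 = 9 V.
KCL at each unknown node (sum of currents leaving = 0; resistances in Ω):
  Node 1: (V_1 - 9)/62000 + (V_1 - 0)/7500 + (V_1 - 0)/3.9 = 0
Collecting terms: 0.2566 × V_1 = 0.0001452  =>  V_1 = 0.0005658 V
The requested potential is V_1 = 0.0005658 V.

Final answer: V_1 = 0.0005658 V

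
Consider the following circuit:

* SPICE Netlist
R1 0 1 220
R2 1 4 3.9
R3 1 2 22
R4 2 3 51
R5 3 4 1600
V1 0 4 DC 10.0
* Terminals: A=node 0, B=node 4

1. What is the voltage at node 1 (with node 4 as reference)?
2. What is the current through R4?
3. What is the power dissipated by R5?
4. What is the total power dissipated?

Nodal analysis, taking node 4 as the 0 V reference.
Source V1 fixes V_0 = 10 V.
KCL at each unknown node (sum of currents leaving = 0; resistances in Ω):
  Node 1: (V_1 - 10)/220 + (V_1 - 0)/3.9 + (V_1 - V_2)/22 = 0
  Node 2: (V_2 - V_1)/22 + (V_2 - V_3)/51 = 0
  Node 3: (V_3 - V_2)/51 + (V_3 - 0)/1600 = 0
Collecting terms (coefficients in siemens):
  0.3064·V_1 - 0.04545·V_2 = 0.04545
  0.06506·V_2 - 0.04545·V_1 - 0.01961·V_3 = 0
  0.02023·V_3 - 0.01961·V_2 = 0
Solving these 3 simultaneous equations (Gaussian elimination) gives:
  V_1 = 0.1738 V, V_2 = 0.1715 V, V_3 = 0.1662 V
Part 1:
  Read off the nodal solution: V_1 = 0.1738 V
Part 2:
  I_R4 = (V_2 - V_3)/R4 = (0.1715 - 0.1662)/51 = 0.0001039 A
  Magnitude: I_R4 = 0.0001039 A
Part 3:
  I_R5 = (V_3 - V_4)/R5 = (0.1662 - 0)/1600 = 0.0001039 A
  P_R5 = I_R5² × R5 = (0.0001039)² × 1600 = 0.00001726 W
Part 4:
  Power in each resistor, P = (ΔV)²/R:
    P_R1 = (10 - 0.1738)²/220 = 0.4389 W
    P_R2 = (0.1738 - 0)²/3.9 = 0.007744 W
    P_R3 = (0.1738 - 0.1715)²/22 = 0.0000002374 W
    P_R4 = (0.1715 - 0.1662)²/51 = 0.0000005503 W
    P_R5 = (0.1662 - 0)²/1600 = 0.00001726 W
  P_total = P_R1 + P_R2 + P_R3 + P_R4 + P_R5 = 0.4466 W

Final answers:
1. V_1 = 0.1738 V
2. I_R4 = 0.0001039 A
3. P_R5 = 1.726e-05 W
4. P_total = 0.4466 W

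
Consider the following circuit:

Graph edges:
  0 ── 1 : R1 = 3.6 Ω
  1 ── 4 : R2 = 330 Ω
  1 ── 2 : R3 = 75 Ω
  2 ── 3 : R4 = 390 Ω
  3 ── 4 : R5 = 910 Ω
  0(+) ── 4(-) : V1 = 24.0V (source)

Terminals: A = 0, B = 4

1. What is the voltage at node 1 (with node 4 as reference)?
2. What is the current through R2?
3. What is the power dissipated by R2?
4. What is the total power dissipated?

Nodal analysis, taking node 4 as the 0 V reference.
Source V1 fixes V_0 = 24 V.
KCL at each unknown node (sum of currents leaving = 0; resistances in Ω):
  Node 1: (V_1 - 24)/3.6 + (V_1 - 0)/330 + (V_1 - V_2)/75 = 0
  Node 2: (V_2 - V_1)/75 + (V_2 - V_3)/390 = 0
  Node 3: (V_3 - V_2)/390 + (V_3 - 0)/910 = 0
Collecting terms (coefficients in siemens):
  0.2941·V_1 - 0.01333·V_2 = 6.667
  0.0159·V_2 - 0.01333·V_1 - 0.002564·V_3 = 0
  0.003663·V_3 - 0.002564·V_2 = 0
Solving these 3 simultaneous equations (Gaussian elimination) gives:
  V_1 = 23.68 V, V_2 = 22.39 V, V_3 = 15.67 V
Part 1:
  Read off the nodal solution: V_1 = 23.68 V
Part 2:
  I_R2 = (V_1 - V_4)/R2 = (23.68 - 0)/330 = 0.07176 A
  Magnitude: I_R2 = 0.07176 A
Part 3:
  I_R2 = (V_1 - V_4)/R2 = (23.68 - 0)/330 = 0.07176 A
  P_R2 = I_R2² × R2 = (0.07176)² × 330 = 1.699 W
Part 4:
  Power in each resistor, P = (ΔV)²/R:
    P_R1 = (24 - 23.68)²/3.6 = 0.0285 W
    P_R2 = (23.68 - 0)²/330 = 1.699 W
    P_R3 = (23.68 - 22.39)²/75 = 0.02224 W
    P_R4 = (22.39 - 15.67)²/390 = 0.1157 W
    P_R5 = (15.67 - 0)²/910 = 0.2699 W
  P_total = P_R1 + P_R2 + P_R3 + P_R4 + P_R5 = 2.135 W

Final answers:
1. V_1 = 23.68 V
2. I_R2 = 0.07176 A
3. P_R2 = 1.699 W
4. P_total = 2.135 W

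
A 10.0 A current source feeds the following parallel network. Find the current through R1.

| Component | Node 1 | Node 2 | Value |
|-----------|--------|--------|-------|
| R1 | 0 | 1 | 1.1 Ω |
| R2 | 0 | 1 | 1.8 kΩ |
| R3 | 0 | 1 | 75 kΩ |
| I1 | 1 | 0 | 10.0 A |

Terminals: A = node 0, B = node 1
All resistors sit directly between nodes 0 and 1, so they are in parallel and share one voltage V; the full source current 10 A splits among them.
1/R_par = 1/1.1 + 1/1800 + 1/75000 = 0.9097 S  =>  R_par = 1.099 Ω
V = I × R_par = 10 × 1.099 = 10.99 V
I_R1 = V/R1 = 10.99/1.1 = 9.994 A

Final answer: 9.994 A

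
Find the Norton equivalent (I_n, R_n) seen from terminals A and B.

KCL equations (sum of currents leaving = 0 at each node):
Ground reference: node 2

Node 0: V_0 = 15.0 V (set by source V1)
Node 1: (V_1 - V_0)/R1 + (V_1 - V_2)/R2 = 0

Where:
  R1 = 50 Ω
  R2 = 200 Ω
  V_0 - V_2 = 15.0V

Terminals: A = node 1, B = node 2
Find the Thévenin equivalent first; then I_n = V_th/R_th and R_n = R_th.
Step 1 — V_th is the open-circuit voltage V_A - V_B (nothing connected across the terminals).
Nodal analysis, taking node 2 as the 0 V reference.
Source V1 fixes V_0 = 15 V.
KCL at each unknown node (sum of currents leaving = 0; resistances in Ω):
  Node 1: (V_1 - 15)/50 + (V_1 - 0)/200 = 0
Collecting terms: 0.025 × V_1 = 0.3  =>  V_1 = 12 V
V_th = V_1 - V_2 = 12 - 0 = 12 V
Step 2 — R_th: zero the source — replace V1 by a short circuit (node 2 merges into node 0) — and find the resistance seen between A (node 1) and B (node 0).
Reduce the network between node 1 (A) and node 0 (B) by series/parallel combination:
  Rp1 = R1 ‖ R2 (parallel, both between nodes 0 and 1) = 1/(1/50 + 1/200) = 40 Ω
R_th = 40 Ω
I_n = V_th/R_th = 12/40 = 0.3 A, and R_n = R_th = 40 Ω

Final answer: I_n = 0.3 A, R_n = 40 Ω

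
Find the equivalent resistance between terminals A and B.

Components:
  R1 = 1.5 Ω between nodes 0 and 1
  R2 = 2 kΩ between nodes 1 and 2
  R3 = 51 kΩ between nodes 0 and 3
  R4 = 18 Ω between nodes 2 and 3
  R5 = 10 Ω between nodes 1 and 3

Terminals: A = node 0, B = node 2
The network is not a plain series/parallel combination. Inject a 1 A test current into terminal A (node 0) and return it from terminal B (node 2); then R_eq = V_A / (1 A).
Nodal analysis, taking node 2 as the 0 V reference.
Current source I_test pushes 1 A into node 0 and draws it out of node 2.
KCL at each unknown node (sum of currents leaving = 0; resistances in Ω):
  Node 0: (V_0 - V_1)/1.5 + (V_0 - V_3)/51000 - 1 = 0
  Node 1: (V_1 - V_0)/1.5 + (V_1 - 0)/2000 + (V_1 - V_3)/10 = 0
  Node 3: (V_3 - V_0)/51000 + (V_3 - V_1)/10 + (V_3 - 0)/18 = 0
Collecting terms (coefficients in siemens):
  0.6667·V_0 - 0.6667·V_1 - 0.00001961·V_3 = 1
  0.7672·V_1 - 0.6667·V_0 - 0.1·V_3 = 0
  0.1556·V_3 - 0.00001961·V_0 - 0.1·V_1 = 0
Solving these 3 simultaneous equations (Gaussian elimination) gives:
  V_0 = 29.11 V, V_1 = 27.61 V, V_3 = 17.75 V
R_eq = V_0 / 1 A = 29.11 Ω

Final answer: 29.11 Ω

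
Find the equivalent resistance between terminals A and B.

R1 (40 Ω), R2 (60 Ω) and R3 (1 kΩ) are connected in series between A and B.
Reduce the network between node 0 (A) and node 3 (B) by series/parallel combination:
  Rs1 = R1 + R2 (series, joined only at node 1) = 40 + 60 = 100 Ω
  Rs2 = R3 + Rs1 (series, joined only at node 2) = 1000 + 100 = 1100 Ω
R_eq = 1.1 kΩ

Final answer: 1.1 kΩ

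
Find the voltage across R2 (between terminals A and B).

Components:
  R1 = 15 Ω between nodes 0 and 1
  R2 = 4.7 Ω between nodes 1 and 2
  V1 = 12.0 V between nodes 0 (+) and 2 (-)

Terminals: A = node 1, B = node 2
R1 and R2 are in series across V1 (node 0 → node 1 → node 2), and the output A–B is taken across R2, so this is a voltage divider.
Series current: I = V1/(R1 + R2) = 12/(15 + 4.7) = 12/19.7 = 0.6091 A
V_R2 = I × R2 = V1 × R2/(R1 + R2) = 12 × 4.7/19.7 = 2.863 V

Final answer: 2.863 V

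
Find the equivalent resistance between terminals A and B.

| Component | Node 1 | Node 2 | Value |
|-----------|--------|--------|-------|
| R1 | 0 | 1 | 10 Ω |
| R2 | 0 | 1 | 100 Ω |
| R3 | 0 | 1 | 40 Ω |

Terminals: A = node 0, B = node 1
Reduce the network between node 0 (A) and node 1 (B) by series/parallel combination:
  Rp1 = R1 ‖ R2 ‖ R3 (parallel, all between nodes 0 and 1) = 1/(1/10 + 1/100 + 1/40) = 7.407 Ω
R_eq = 7.407 Ω

Final answer: 7.407 Ω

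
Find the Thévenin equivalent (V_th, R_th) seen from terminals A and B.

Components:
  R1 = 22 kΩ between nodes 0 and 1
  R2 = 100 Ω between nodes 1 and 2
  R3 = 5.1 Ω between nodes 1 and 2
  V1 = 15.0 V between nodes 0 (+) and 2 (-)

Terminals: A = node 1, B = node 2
Step 1 — V_th is the open-circuit voltage V_A - V_B (nothing connected across the terminals).
Nodal analysis, taking node 2 as the 0 V reference.
Source V1 fixes V_0 = 15 V.
KCL at each unknown node (sum of currents leaving = 0; resistances in Ω):
  Node 1: (V_1 - 15)/22000 + (V_1 - 0)/100 + (V_1 - 0)/5.1 = 0
Collecting terms: 0.2061 × V_1 = 0.0006818  =>  V_1 = 0.003308 V
V_th = V_1 - V_2 = 0.003308 - 0 = 0.003308 V
Step 2 — R_th: zero the source — replace V1 by a short circuit (node 2 merges into node 0) — and find the resistance seen between A (node 1) and B (node 0).
Reduce the network between node 1 (A) and node 0 (B) by series/parallel combination:
  Rp1 = R1 ‖ R2 ‖ R3 (parallel, all between nodes 0 and 1) = 1/(1/22000 + 1/100 + 1/5.1) = 4.851 Ω
R_th = 4.851 Ω

Final answer: V_th = 0.003308 V, R_th = 4.851 Ω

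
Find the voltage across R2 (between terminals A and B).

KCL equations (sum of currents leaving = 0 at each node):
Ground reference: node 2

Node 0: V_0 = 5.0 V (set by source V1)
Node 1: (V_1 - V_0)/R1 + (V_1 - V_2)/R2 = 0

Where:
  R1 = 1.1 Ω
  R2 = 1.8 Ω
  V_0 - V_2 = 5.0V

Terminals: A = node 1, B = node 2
R1 and R2 are in series across V1 (node 0 → node 1 → node 2), and the output A–B is taken across R2, so this is a voltage divider.
Series current: I = V1/(R1 + R2) = 5/(1.1 + 1.8) = 5/2.9 = 1.724 A
V_R2 = I × R2 = V1 × R2/(R1 + R2) = 5 × 1.8/2.9 = 3.103 V

Final answer: 3.103 V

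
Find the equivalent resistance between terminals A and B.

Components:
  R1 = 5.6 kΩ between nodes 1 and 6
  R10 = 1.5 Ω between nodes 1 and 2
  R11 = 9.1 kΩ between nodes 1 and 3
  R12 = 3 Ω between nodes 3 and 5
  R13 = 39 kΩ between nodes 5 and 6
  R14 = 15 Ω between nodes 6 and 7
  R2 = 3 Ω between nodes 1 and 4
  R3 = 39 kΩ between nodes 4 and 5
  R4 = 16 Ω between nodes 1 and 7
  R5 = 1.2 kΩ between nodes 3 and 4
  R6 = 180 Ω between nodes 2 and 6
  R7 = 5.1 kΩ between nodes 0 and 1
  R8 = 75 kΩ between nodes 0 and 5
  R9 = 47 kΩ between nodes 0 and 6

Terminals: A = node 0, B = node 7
The network is not a plain series/parallel combination. Inject a 1 A test current into terminal A (node 0) and return it from terminal B (node 7); then R_eq = V_A / (1 A).
Nodal analysis, taking node 7 as the 0 V reference.
Current source I_test pushes 1 A into node 0 and draws it out of node 7.
KCL at each unknown node (sum of currents leaving = 0; resistances in Ω):
  Node 0: (V_0 - V_1)/5100 + (V_0 - V_5)/75000 + (V_0 - V_6)/47000 - 1 = 0
  Node 1: (V_1 - V_0)/5100 + (V_1 - V_6)/5600 + (V_1 - V_4)/3 + (V_1 - 0)/16 + (V_1 - V_2)/1.5 + (V_1 - V_3)/9100 = 0
  Node 2: (V_2 - V_1)/1.5 + (V_2 - V_6)/180 = 0
  Node 3: (V_3 - V_1)/9100 + (V_3 - V_4)/1200 + (V_3 - V_5)/3 = 0
  Node 4: (V_4 - V_1)/3 + (V_4 - V_3)/1200 + (V_4 - V_5)/39000 = 0
  Node 5: (V_5 - V_0)/75000 + (V_5 - V_3)/3 + (V_5 - V_4)/39000 + (V_5 - V_6)/39000 = 0
  Node 6: (V_6 - V_0)/47000 + (V_6 - V_1)/5600 + (V_6 - V_2)/180 + (V_6 - V_5)/39000 + (V_6 - 0)/15 = 0
Collecting terms (coefficients in siemens):
  0.0002307·V_0 - 0.0001961·V_1 - 0.00001333·V_5 - 0.00002128·V_6 = 1
  1.063·V_1 - 0.0001961·V_0 - 0.6667·V_2 - 0.0001099·V_3 - 0.3333·V_4 - 0.0001786·V_6 = 0
  0.6722·V_2 - 0.6667·V_1 - 0.005556·V_6 = 0
  0.3343·V_3 - 0.0001099·V_1 - 0.0008333·V_4 - 0.3333·V_5 = 0
  0.3342·V_4 - 0.3333·V_1 - 0.0008333·V_3 - 0.00002564·V_5 = 0
  0.3334·V_5 - 0.00001333·V_0 - 0.3333·V_3 - 0.00002564·V_4 - 0.00002564·V_6 = 0
  0.07245·V_6 - 0.00002128·V_0 - 0.0001786·V_1 - 0.005556·V_2 - 0.00002564·V_5 = 0
Solving these 7 simultaneous equations (Gaussian elimination) gives:
  V_0 = 4351 V, V_1 = 13.48 V, V_2 = 13.39 V, V_3 = 70.69 V
  V_4 = 13.63 V, V_5 = 70.85 V, V_6 = 2.363 V
R_eq = V_0 / 1 A = 4351 Ω = 4.351 kΩ

Final answer: 4.351 kΩ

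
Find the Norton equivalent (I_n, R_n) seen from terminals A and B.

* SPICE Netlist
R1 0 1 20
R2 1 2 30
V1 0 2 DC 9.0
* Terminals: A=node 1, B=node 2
Find the Thévenin equivalent first; then I_n = V_th/R_th and R_n = R_th.
Step 1 — V_th is the open-circuit voltage V_A - V_B (nothing connected across the terminals).
Nodal analysis, taking node 2 as the 0 V reference.
Source V1 fixes V_0 = 9 V.
KCL at each unknown node (sum of currents leaving = 0; resistances in Ω):
  Node 1: (V_1 - 9)/20 + (V_1 - 0)/30 = 0
Collecting terms: 0.08333 × V_1 = 0.45  =>  V_1 = 5.4 V
V_th = V_1 - V_2 = 5.4 - 0 = 5.4 V
Step 2 — R_th: zero the source — replace V1 by a short circuit (node 2 merges into node 0) — and find the resistance seen between A (node 1) and B (node 0).
Reduce the network between node 1 (A) and node 0 (B) by series/parallel combination:
  Rp1 = R1 ‖ R2 (parallel, both between nodes 0 and 1) = 1/(1/20 + 1/30) = 12 Ω
R_th = 12 Ω
I_n = V_th/R_th = 5.4/12 = 0.45 A, and R_n = R_th = 12 Ω

Final answer: I_n = 0.45 A, R_n = 12 Ω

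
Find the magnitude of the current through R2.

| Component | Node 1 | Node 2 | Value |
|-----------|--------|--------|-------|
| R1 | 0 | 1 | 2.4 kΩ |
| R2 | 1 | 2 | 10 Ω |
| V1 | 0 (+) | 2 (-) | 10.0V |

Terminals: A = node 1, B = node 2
Nodal analysis, taking node 2 as the 0 V reference.
Source V1 fixes V_0 = 10 V.
KCL at each unknown node (sum of currents leaving = 0; resistances in Ω):
  Node 1: (V_1 - 10)/2400 + (V_1 - 0)/10 = 0
Collecting terms: 0.1004 × V_1 = 0.004167  =>  V_1 = 0.04149 V
I_R2 = (V_1 - V_2)/R2 = (0.04149 - 0)/10 = 0.004149 A
|I_R2| = 0.004149 A

Final answer: |I_R2| = 0.004149 A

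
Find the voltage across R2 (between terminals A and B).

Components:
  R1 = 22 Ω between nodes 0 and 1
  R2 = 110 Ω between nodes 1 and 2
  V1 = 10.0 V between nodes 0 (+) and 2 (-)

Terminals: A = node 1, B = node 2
R1 and R2 are in series across V1 (node 0 → node 1 → node 2), and the output A–B is taken across R2, so this is a voltage divider.
Series current: I = V1/(R1 + R2) = 10/(22 + 110) = 10/132 = 0.07576 A
V_R2 = I × R2 = V1 × R2/(R1 + R2) = 10 × 110/132 = 8.333 V

Final answer: 8.333 V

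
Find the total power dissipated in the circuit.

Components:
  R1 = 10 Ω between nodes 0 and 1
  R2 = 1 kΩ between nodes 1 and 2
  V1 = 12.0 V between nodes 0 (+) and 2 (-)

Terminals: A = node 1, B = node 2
Nodal analysis, taking node 2 as the 0 V reference.
Source V1 fixes V_0 = 12 V.
KCL at each unknown node (sum of currents leaving = 0; resistances in Ω):
  Node 1: (V_1 - 12)/10 + (V_1 - 0)/1000 = 0
Collecting terms: 0.101 × V_1 = 1.2  =>  V_1 = 11.88 V
Power in each resistor, P = (ΔV)²/R:
  P_R1 = (12 - 11.88)²/10 = 0.001412 W
  P_R2 = (11.88 - 0)²/1000 = 0.1412 W
P_total = P_R1 + P_R2 = 0.1426 W

Final answer: 0.1426 W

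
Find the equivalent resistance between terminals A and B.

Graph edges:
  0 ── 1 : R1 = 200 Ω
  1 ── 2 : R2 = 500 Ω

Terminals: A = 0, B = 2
Reduce the network between node 0 (A) and node 2 (B) by series/parallel combination:
  Rs1 = R1 + R2 (series, joined only at node 1) = 200 + 500 = 700 Ω
R_eq = 700 Ω

Final answer: 700 Ω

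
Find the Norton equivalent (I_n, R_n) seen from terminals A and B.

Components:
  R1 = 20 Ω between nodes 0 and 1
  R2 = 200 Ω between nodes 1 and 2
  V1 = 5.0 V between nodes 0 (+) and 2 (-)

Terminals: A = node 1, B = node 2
Find the Thévenin equivalent first; then I_n = V_th/R_th and R_n = R_th.
Step 1 — V_th is the open-circuit voltage V_A - V_B (nothing connected across the terminals).
Nodal analysis, taking node 2 as the 0 V reference.
Source V1 fixes V_0 = 5 V.
KCL at each unknown node (sum of currents leaving = 0; resistances in Ω):
  Node 1: (V_1 - 5)/20 + (V_1 - 0)/200 = 0
Collecting terms: 0.055 × V_1 = 0.25  =>  V_1 = 4.545 V
V_th = V_1 - V_2 = 4.545 - 0 = 4.545 V
Step 2 — R_th: zero the source — replace V1 by a short circuit (node 2 merges into node 0) — and find the resistance seen between A (node 1) and B (node 0).
Reduce the network between node 1 (A) and node 0 (B) by series/parallel combination:
  Rp1 = R1 ‖ R2 (parallel, both between nodes 0 and 1) = 1/(1/20 + 1/200) = 18.18 Ω
R_th = 18.18 Ω
I_n = V_th/R_th = 4.545/18.18 = 0.25 A, and R_n = R_th = 18.18 Ω

Final answer: I_n = 0.25 A, R_n = 18.18 Ω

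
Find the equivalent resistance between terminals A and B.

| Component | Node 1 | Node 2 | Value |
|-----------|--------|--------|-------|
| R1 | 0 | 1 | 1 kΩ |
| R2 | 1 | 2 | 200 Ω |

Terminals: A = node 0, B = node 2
Reduce the network between node 0 (A) and node 2 (B) by series/parallel combination:
  Rs1 = R1 + R2 (series, joined only at node 1) = 1000 + 200 = 1200 Ω
R_eq = 1.2 kΩ

Final answer: 1.2 kΩ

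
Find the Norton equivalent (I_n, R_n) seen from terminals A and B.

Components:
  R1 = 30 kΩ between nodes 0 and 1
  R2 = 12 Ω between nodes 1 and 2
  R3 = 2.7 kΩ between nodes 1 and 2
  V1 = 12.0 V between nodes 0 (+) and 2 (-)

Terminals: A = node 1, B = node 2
Find the Thévenin equivalent first; then I_n = V_th/R_th and R_n = R_th.
Step 1 — V_th is the open-circuit voltage V_A - V_B (nothing connected across the terminals).
Nodal analysis, taking node 2 as the 0 V reference.
Source V1 fixes V_0 = 12 V.
KCL at each unknown node (sum of currents leaving = 0; resistances in Ω):
  Node 1: (V_1 - 12)/30000 + (V_1 - 0)/12 + (V_1 - 0)/2700 = 0
Collecting terms: 0.08374 × V_1 = 0.0004  =>  V_1 = 0.004777 V
V_th = V_1 - V_2 = 0.004777 - 0 = 0.004777 V
Step 2 — R_th: zero the source — replace V1 by a short circuit (node 2 merges into node 0) — and find the resistance seen between A (node 1) and B (node 0).
Reduce the network between node 1 (A) and node 0 (B) by series/parallel combination:
  Rp1 = R1 ‖ R2 ‖ R3 (parallel, all between nodes 0 and 1) = 1/(1/30000 + 1/12 + 1/2700) = 11.94 Ω
R_th = 11.94 Ω
I_n = V_th/R_th = 0.004777/11.94 = 0.0004 A, and R_n = R_th = 11.94 Ω

Final answer: I_n = 0.0004 A, R_n = 11.94 Ω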